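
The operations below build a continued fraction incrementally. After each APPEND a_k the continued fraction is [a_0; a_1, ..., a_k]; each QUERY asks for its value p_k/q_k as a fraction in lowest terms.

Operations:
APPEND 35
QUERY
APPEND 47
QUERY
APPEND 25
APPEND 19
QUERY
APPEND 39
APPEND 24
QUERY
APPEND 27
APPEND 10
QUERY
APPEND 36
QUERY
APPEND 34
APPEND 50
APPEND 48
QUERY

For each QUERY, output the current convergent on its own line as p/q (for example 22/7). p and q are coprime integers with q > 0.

APPEND 35: p_0 = 35·1 + 0 = 35, q_0 = 35·0 + 1 = 1 → 35/1
APPEND 47: p_1 = 47·35 + 1 = 1646, q_1 = 47·1 + 0 = 47 → 1646/47
APPEND 25: p_2 = 25·1646 + 35 = 41185, q_2 = 25·47 + 1 = 1176 → 41185/1176
APPEND 19: p_3 = 19·41185 + 1646 = 784161, q_3 = 19·1176 + 47 = 22391 → 784161/22391
APPEND 39: p_4 = 39·784161 + 41185 = 30623464, q_4 = 39·22391 + 1176 = 874425 → 30623464/874425
APPEND 24: p_5 = 24·30623464 + 784161 = 735747297, q_5 = 24·874425 + 22391 = 21008591 → 735747297/21008591
APPEND 27: p_6 = 27·735747297 + 30623464 = 19895800483, q_6 = 27·21008591 + 874425 = 568106382 → 19895800483/568106382
APPEND 10: p_7 = 10·19895800483 + 735747297 = 199693752127, q_7 = 10·568106382 + 21008591 = 5702072411 → 199693752127/5702072411
APPEND 36: p_8 = 36·199693752127 + 19895800483 = 7208870877055, q_8 = 36·5702072411 + 568106382 = 205842713178 → 7208870877055/205842713178
APPEND 34: p_9 = 34·7208870877055 + 199693752127 = 245301303571997, q_9 = 34·205842713178 + 5702072411 = 7004354320463 → 245301303571997/7004354320463
APPEND 50: p_10 = 50·245301303571997 + 7208870877055 = 12272274049476905, q_10 = 50·7004354320463 + 205842713178 = 350423558736328 → 12272274049476905/350423558736328
APPEND 48: p_11 = 48·12272274049476905 + 245301303571997 = 589314455678463437, q_11 = 48·350423558736328 + 7004354320463 = 16827335173664207 → 589314455678463437/16827335173664207

35/1
1646/47
784161/22391
735747297/21008591
199693752127/5702072411
7208870877055/205842713178
589314455678463437/16827335173664207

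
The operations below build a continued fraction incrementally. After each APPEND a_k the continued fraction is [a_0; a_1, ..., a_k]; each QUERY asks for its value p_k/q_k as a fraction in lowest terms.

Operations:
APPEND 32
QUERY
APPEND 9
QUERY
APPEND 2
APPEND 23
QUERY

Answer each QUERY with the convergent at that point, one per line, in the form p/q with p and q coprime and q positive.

32/1
289/9
14319/446

APPEND 32: p_0 = 32·1 + 0 = 32, q_0 = 32·0 + 1 = 1 → 32/1
APPEND 9: p_1 = 9·32 + 1 = 289, q_1 = 9·1 + 0 = 9 → 289/9
APPEND 2: p_2 = 2·289 + 32 = 610, q_2 = 2·9 + 1 = 19 → 610/19
APPEND 23: p_3 = 23·610 + 289 = 14319, q_3 = 23·19 + 9 = 446 → 14319/446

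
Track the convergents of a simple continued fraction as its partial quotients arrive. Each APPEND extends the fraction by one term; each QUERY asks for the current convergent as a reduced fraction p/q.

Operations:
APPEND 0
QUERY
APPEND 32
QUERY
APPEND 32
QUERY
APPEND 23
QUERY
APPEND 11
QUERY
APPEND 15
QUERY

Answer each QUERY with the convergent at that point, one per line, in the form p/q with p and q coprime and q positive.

0/1
1/32
32/1025
737/23607
8139/260702
122822/3934137

APPEND 0: p_0 = 0·1 + 0 = 0, q_0 = 0·0 + 1 = 1 → 0/1
APPEND 32: p_1 = 32·0 + 1 = 1, q_1 = 32·1 + 0 = 32 → 1/32
APPEND 32: p_2 = 32·1 + 0 = 32, q_2 = 32·32 + 1 = 1025 → 32/1025
APPEND 23: p_3 = 23·32 + 1 = 737, q_3 = 23·1025 + 32 = 23607 → 737/23607
APPEND 11: p_4 = 11·737 + 32 = 8139, q_4 = 11·23607 + 1025 = 260702 → 8139/260702
APPEND 15: p_5 = 15·8139 + 737 = 122822, q_5 = 15·260702 + 23607 = 3934137 → 122822/3934137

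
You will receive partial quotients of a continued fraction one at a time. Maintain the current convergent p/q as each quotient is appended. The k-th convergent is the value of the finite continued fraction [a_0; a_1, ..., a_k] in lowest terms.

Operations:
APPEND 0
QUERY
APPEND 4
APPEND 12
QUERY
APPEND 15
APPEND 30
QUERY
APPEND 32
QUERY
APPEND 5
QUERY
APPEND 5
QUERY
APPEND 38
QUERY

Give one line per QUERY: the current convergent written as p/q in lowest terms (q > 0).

APPEND 0: p_0 = 0·1 + 0 = 0, q_0 = 0·0 + 1 = 1 → 0/1
APPEND 4: p_1 = 4·0 + 1 = 1, q_1 = 4·1 + 0 = 4 → 1/4
APPEND 12: p_2 = 12·1 + 0 = 12, q_2 = 12·4 + 1 = 49 → 12/49
APPEND 15: p_3 = 15·12 + 1 = 181, q_3 = 15·49 + 4 = 739 → 181/739
APPEND 30: p_4 = 30·181 + 12 = 5442, q_4 = 30·739 + 49 = 22219 → 5442/22219
APPEND 32: p_5 = 32·5442 + 181 = 174325, q_5 = 32·22219 + 739 = 711747 → 174325/711747
APPEND 5: p_6 = 5·174325 + 5442 = 877067, q_6 = 5·711747 + 22219 = 3580954 → 877067/3580954
APPEND 5: p_7 = 5·877067 + 174325 = 4559660, q_7 = 5·3580954 + 711747 = 18616517 → 4559660/18616517
APPEND 38: p_8 = 38·4559660 + 877067 = 174144147, q_8 = 38·18616517 + 3580954 = 711008600 → 174144147/711008600

0/1
12/49
5442/22219
174325/711747
877067/3580954
4559660/18616517
174144147/711008600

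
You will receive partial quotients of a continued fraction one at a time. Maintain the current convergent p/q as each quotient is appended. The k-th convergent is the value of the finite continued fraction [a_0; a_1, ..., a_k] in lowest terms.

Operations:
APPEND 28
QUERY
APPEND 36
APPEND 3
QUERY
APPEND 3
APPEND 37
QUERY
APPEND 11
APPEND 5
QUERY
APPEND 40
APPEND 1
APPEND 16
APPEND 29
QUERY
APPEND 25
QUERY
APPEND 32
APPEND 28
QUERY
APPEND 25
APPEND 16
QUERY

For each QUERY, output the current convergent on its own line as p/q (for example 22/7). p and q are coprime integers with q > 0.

28/1
3055/109
379493/13540
21302478/760055
432909808468/15445868057
10837642874537/386678237856
9733487133096793/347282863662428
3908684140080512425/139458654720304812

APPEND 28: p_0 = 28·1 + 0 = 28, q_0 = 28·0 + 1 = 1 → 28/1
APPEND 36: p_1 = 36·28 + 1 = 1009, q_1 = 36·1 + 0 = 36 → 1009/36
APPEND 3: p_2 = 3·1009 + 28 = 3055, q_2 = 3·36 + 1 = 109 → 3055/109
APPEND 3: p_3 = 3·3055 + 1009 = 10174, q_3 = 3·109 + 36 = 363 → 10174/363
APPEND 37: p_4 = 37·10174 + 3055 = 379493, q_4 = 37·363 + 109 = 13540 → 379493/13540
APPEND 11: p_5 = 11·379493 + 10174 = 4184597, q_5 = 11·13540 + 363 = 149303 → 4184597/149303
APPEND 5: p_6 = 5·4184597 + 379493 = 21302478, q_6 = 5·149303 + 13540 = 760055 → 21302478/760055
APPEND 40: p_7 = 40·21302478 + 4184597 = 856283717, q_7 = 40·760055 + 149303 = 30551503 → 856283717/30551503
APPEND 1: p_8 = 1·856283717 + 21302478 = 877586195, q_8 = 1·30551503 + 760055 = 31311558 → 877586195/31311558
APPEND 16: p_9 = 16·877586195 + 856283717 = 14897662837, q_9 = 16·31311558 + 30551503 = 531536431 → 14897662837/531536431
APPEND 29: p_10 = 29·14897662837 + 877586195 = 432909808468, q_10 = 29·531536431 + 31311558 = 15445868057 → 432909808468/15445868057
APPEND 25: p_11 = 25·432909808468 + 14897662837 = 10837642874537, q_11 = 25·15445868057 + 531536431 = 386678237856 → 10837642874537/386678237856
APPEND 32: p_12 = 32·10837642874537 + 432909808468 = 347237481793652, q_12 = 32·386678237856 + 15445868057 = 12389149479449 → 347237481793652/12389149479449
APPEND 28: p_13 = 28·347237481793652 + 10837642874537 = 9733487133096793, q_13 = 28·12389149479449 + 386678237856 = 347282863662428 → 9733487133096793/347282863662428
APPEND 25: p_14 = 25·9733487133096793 + 347237481793652 = 243684415809213477, q_14 = 25·347282863662428 + 12389149479449 = 8694460741040149 → 243684415809213477/8694460741040149
APPEND 16: p_15 = 16·243684415809213477 + 9733487133096793 = 3908684140080512425, q_15 = 16·8694460741040149 + 347282863662428 = 139458654720304812 → 3908684140080512425/139458654720304812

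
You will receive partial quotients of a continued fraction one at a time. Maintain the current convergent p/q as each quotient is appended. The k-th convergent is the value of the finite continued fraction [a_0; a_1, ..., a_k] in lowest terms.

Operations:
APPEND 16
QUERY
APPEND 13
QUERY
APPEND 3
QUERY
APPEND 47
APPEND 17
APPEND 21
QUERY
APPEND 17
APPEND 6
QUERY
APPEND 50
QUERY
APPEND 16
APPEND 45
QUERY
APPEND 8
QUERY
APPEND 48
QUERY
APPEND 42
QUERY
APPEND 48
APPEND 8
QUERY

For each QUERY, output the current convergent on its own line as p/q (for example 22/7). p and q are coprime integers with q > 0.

APPEND 16: p_0 = 16·1 + 0 = 16, q_0 = 16·0 + 1 = 1 → 16/1
APPEND 13: p_1 = 13·16 + 1 = 209, q_1 = 13·1 + 0 = 13 → 209/13
APPEND 3: p_2 = 3·209 + 16 = 643, q_2 = 3·13 + 1 = 40 → 643/40
APPEND 47: p_3 = 47·643 + 209 = 30430, q_3 = 47·40 + 13 = 1893 → 30430/1893
APPEND 17: p_4 = 17·30430 + 643 = 517953, q_4 = 17·1893 + 40 = 32221 → 517953/32221
APPEND 21: p_5 = 21·517953 + 30430 = 10907443, q_5 = 21·32221 + 1893 = 678534 → 10907443/678534
APPEND 17: p_6 = 17·10907443 + 517953 = 185944484, q_6 = 17·678534 + 32221 = 11567299 → 185944484/11567299
APPEND 6: p_7 = 6·185944484 + 10907443 = 1126574347, q_7 = 6·11567299 + 678534 = 70082328 → 1126574347/70082328
APPEND 50: p_8 = 50·1126574347 + 185944484 = 56514661834, q_8 = 50·70082328 + 11567299 = 3515683699 → 56514661834/3515683699
APPEND 16: p_9 = 16·56514661834 + 1126574347 = 905361163691, q_9 = 16·3515683699 + 70082328 = 56321021512 → 905361163691/56321021512
APPEND 45: p_10 = 45·905361163691 + 56514661834 = 40797767027929, q_10 = 45·56321021512 + 3515683699 = 2537961651739 → 40797767027929/2537961651739
APPEND 8: p_11 = 8·40797767027929 + 905361163691 = 327287497387123, q_11 = 8·2537961651739 + 56321021512 = 20360014235424 → 327287497387123/20360014235424
APPEND 48: p_12 = 48·327287497387123 + 40797767027929 = 15750597641609833, q_12 = 48·20360014235424 + 2537961651739 = 979818644952091 → 15750597641609833/979818644952091
APPEND 42: p_13 = 42·15750597641609833 + 327287497387123 = 661852388445000109, q_13 = 42·979818644952091 + 20360014235424 = 41172743102223246 → 661852388445000109/41172743102223246
APPEND 48: p_14 = 48·661852388445000109 + 15750597641609833 = 31784665243001615065, q_14 = 48·41172743102223246 + 979818644952091 = 1977271487551667899 → 31784665243001615065/1977271487551667899
APPEND 8: p_15 = 8·31784665243001615065 + 661852388445000109 = 254939174332457920629, q_15 = 8·1977271487551667899 + 41172743102223246 = 15859344643515566438 → 254939174332457920629/15859344643515566438

16/1
209/13
643/40
10907443/678534
1126574347/70082328
56514661834/3515683699
40797767027929/2537961651739
327287497387123/20360014235424
15750597641609833/979818644952091
661852388445000109/41172743102223246
254939174332457920629/15859344643515566438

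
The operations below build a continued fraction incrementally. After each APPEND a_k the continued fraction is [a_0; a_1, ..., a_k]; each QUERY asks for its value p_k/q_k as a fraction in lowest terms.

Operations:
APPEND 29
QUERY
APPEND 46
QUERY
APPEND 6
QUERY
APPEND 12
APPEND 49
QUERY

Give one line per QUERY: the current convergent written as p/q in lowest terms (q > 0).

29/1
1335/46
8039/277
4800386/165407

APPEND 29: p_0 = 29·1 + 0 = 29, q_0 = 29·0 + 1 = 1 → 29/1
APPEND 46: p_1 = 46·29 + 1 = 1335, q_1 = 46·1 + 0 = 46 → 1335/46
APPEND 6: p_2 = 6·1335 + 29 = 8039, q_2 = 6·46 + 1 = 277 → 8039/277
APPEND 12: p_3 = 12·8039 + 1335 = 97803, q_3 = 12·277 + 46 = 3370 → 97803/3370
APPEND 49: p_4 = 49·97803 + 8039 = 4800386, q_4 = 49·3370 + 277 = 165407 → 4800386/165407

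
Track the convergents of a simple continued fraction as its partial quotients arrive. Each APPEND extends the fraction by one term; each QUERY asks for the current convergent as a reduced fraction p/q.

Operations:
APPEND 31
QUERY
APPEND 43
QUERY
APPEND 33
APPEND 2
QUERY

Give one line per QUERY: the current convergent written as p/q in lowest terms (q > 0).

31/1
1334/43
89440/2883

APPEND 31: p_0 = 31·1 + 0 = 31, q_0 = 31·0 + 1 = 1 → 31/1
APPEND 43: p_1 = 43·31 + 1 = 1334, q_1 = 43·1 + 0 = 43 → 1334/43
APPEND 33: p_2 = 33·1334 + 31 = 44053, q_2 = 33·43 + 1 = 1420 → 44053/1420
APPEND 2: p_3 = 2·44053 + 1334 = 89440, q_3 = 2·1420 + 43 = 2883 → 89440/2883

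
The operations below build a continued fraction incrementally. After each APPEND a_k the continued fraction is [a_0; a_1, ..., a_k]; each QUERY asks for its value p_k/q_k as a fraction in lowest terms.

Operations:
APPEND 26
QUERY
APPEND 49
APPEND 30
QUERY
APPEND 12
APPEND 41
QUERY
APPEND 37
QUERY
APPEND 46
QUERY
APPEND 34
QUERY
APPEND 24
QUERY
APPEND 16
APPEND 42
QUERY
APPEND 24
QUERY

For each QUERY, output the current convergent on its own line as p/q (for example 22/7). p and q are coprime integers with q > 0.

26/1
38276/1471
18922343/727212
700587278/26924545
32245937131/1239256282
1097062449732/42161638133
26361744730699/1013118571474
17787530826649171/683599587403588
427323624817721020/16422642156467829

APPEND 26: p_0 = 26·1 + 0 = 26, q_0 = 26·0 + 1 = 1 → 26/1
APPEND 49: p_1 = 49·26 + 1 = 1275, q_1 = 49·1 + 0 = 49 → 1275/49
APPEND 30: p_2 = 30·1275 + 26 = 38276, q_2 = 30·49 + 1 = 1471 → 38276/1471
APPEND 12: p_3 = 12·38276 + 1275 = 460587, q_3 = 12·1471 + 49 = 17701 → 460587/17701
APPEND 41: p_4 = 41·460587 + 38276 = 18922343, q_4 = 41·17701 + 1471 = 727212 → 18922343/727212
APPEND 37: p_5 = 37·18922343 + 460587 = 700587278, q_5 = 37·727212 + 17701 = 26924545 → 700587278/26924545
APPEND 46: p_6 = 46·700587278 + 18922343 = 32245937131, q_6 = 46·26924545 + 727212 = 1239256282 → 32245937131/1239256282
APPEND 34: p_7 = 34·32245937131 + 700587278 = 1097062449732, q_7 = 34·1239256282 + 26924545 = 42161638133 → 1097062449732/42161638133
APPEND 24: p_8 = 24·1097062449732 + 32245937131 = 26361744730699, q_8 = 24·42161638133 + 1239256282 = 1013118571474 → 26361744730699/1013118571474
APPEND 16: p_9 = 16·26361744730699 + 1097062449732 = 422884978140916, q_9 = 16·1013118571474 + 42161638133 = 16252058781717 → 422884978140916/16252058781717
APPEND 42: p_10 = 42·422884978140916 + 26361744730699 = 17787530826649171, q_10 = 42·16252058781717 + 1013118571474 = 683599587403588 → 17787530826649171/683599587403588
APPEND 24: p_11 = 24·17787530826649171 + 422884978140916 = 427323624817721020, q_11 = 24·683599587403588 + 16252058781717 = 16422642156467829 → 427323624817721020/16422642156467829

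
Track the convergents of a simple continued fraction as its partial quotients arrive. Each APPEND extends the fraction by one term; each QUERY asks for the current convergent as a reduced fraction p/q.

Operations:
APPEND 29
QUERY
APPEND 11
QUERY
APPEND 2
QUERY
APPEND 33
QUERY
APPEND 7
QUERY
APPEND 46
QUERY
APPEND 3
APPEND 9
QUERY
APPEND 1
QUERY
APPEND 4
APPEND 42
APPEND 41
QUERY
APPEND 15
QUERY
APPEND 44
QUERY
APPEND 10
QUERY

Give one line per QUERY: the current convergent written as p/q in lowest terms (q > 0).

APPEND 29: p_0 = 29·1 + 0 = 29, q_0 = 29·0 + 1 = 1 → 29/1
APPEND 11: p_1 = 11·29 + 1 = 320, q_1 = 11·1 + 0 = 11 → 320/11
APPEND 2: p_2 = 2·320 + 29 = 669, q_2 = 2·11 + 1 = 23 → 669/23
APPEND 33: p_3 = 33·669 + 320 = 22397, q_3 = 33·23 + 11 = 770 → 22397/770
APPEND 7: p_4 = 7·22397 + 669 = 157448, q_4 = 7·770 + 23 = 5413 → 157448/5413
APPEND 46: p_5 = 46·157448 + 22397 = 7265005, q_5 = 46·5413 + 770 = 249768 → 7265005/249768
APPEND 3: p_6 = 3·7265005 + 157448 = 21952463, q_6 = 3·249768 + 5413 = 754717 → 21952463/754717
APPEND 9: p_7 = 9·21952463 + 7265005 = 204837172, q_7 = 9·754717 + 249768 = 7042221 → 204837172/7042221
APPEND 1: p_8 = 1·204837172 + 21952463 = 226789635, q_8 = 1·7042221 + 754717 = 7796938 → 226789635/7796938
APPEND 4: p_9 = 4·226789635 + 204837172 = 1111995712, q_9 = 4·7796938 + 7042221 = 38229973 → 1111995712/38229973
APPEND 42: p_10 = 42·1111995712 + 226789635 = 46930609539, q_10 = 42·38229973 + 7796938 = 1613455804 → 46930609539/1613455804
APPEND 41: p_11 = 41·46930609539 + 1111995712 = 1925266986811, q_11 = 41·1613455804 + 38229973 = 66189917937 → 1925266986811/66189917937
APPEND 15: p_12 = 15·1925266986811 + 46930609539 = 28925935411704, q_12 = 15·66189917937 + 1613455804 = 994462224859 → 28925935411704/994462224859
APPEND 44: p_13 = 44·28925935411704 + 1925266986811 = 1274666425101787, q_13 = 44·994462224859 + 66189917937 = 43822527811733 → 1274666425101787/43822527811733
APPEND 10: p_14 = 10·1274666425101787 + 28925935411704 = 12775590186429574, q_14 = 10·43822527811733 + 994462224859 = 439219740342189 → 12775590186429574/439219740342189

29/1
320/11
669/23
22397/770
157448/5413
7265005/249768
204837172/7042221
226789635/7796938
1925266986811/66189917937
28925935411704/994462224859
1274666425101787/43822527811733
12775590186429574/439219740342189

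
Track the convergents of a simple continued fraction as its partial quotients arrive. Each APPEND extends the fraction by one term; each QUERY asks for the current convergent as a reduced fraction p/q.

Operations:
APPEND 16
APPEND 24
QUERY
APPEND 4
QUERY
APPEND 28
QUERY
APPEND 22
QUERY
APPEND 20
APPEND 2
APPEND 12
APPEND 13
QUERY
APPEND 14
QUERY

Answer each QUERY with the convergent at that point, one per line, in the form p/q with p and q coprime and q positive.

APPEND 16: p_0 = 16·1 + 0 = 16, q_0 = 16·0 + 1 = 1 → 16/1
APPEND 24: p_1 = 24·16 + 1 = 385, q_1 = 24·1 + 0 = 24 → 385/24
APPEND 4: p_2 = 4·385 + 16 = 1556, q_2 = 4·24 + 1 = 97 → 1556/97
APPEND 28: p_3 = 28·1556 + 385 = 43953, q_3 = 28·97 + 24 = 2740 → 43953/2740
APPEND 22: p_4 = 22·43953 + 1556 = 968522, q_4 = 22·2740 + 97 = 60377 → 968522/60377
APPEND 20: p_5 = 20·968522 + 43953 = 19414393, q_5 = 20·60377 + 2740 = 1210280 → 19414393/1210280
APPEND 2: p_6 = 2·19414393 + 968522 = 39797308, q_6 = 2·1210280 + 60377 = 2480937 → 39797308/2480937
APPEND 12: p_7 = 12·39797308 + 19414393 = 496982089, q_7 = 12·2480937 + 1210280 = 30981524 → 496982089/30981524
APPEND 13: p_8 = 13·496982089 + 39797308 = 6500564465, q_8 = 13·30981524 + 2480937 = 405240749 → 6500564465/405240749
APPEND 14: p_9 = 14·6500564465 + 496982089 = 91504884599, q_9 = 14·405240749 + 30981524 = 5704352010 → 91504884599/5704352010

385/24
1556/97
43953/2740
968522/60377
6500564465/405240749
91504884599/5704352010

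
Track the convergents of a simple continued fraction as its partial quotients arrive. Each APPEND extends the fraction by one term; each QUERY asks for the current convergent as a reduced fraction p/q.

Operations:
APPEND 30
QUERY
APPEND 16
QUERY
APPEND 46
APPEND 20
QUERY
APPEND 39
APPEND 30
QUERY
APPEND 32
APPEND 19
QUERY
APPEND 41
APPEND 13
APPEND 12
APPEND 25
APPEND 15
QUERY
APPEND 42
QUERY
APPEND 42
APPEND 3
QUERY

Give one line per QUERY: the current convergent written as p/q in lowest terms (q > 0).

APPEND 30: p_0 = 30·1 + 0 = 30, q_0 = 30·0 + 1 = 1 → 30/1
APPEND 16: p_1 = 16·30 + 1 = 481, q_1 = 16·1 + 0 = 16 → 481/16
APPEND 46: p_2 = 46·481 + 30 = 22156, q_2 = 46·16 + 1 = 737 → 22156/737
APPEND 20: p_3 = 20·22156 + 481 = 443601, q_3 = 20·737 + 16 = 14756 → 443601/14756
APPEND 39: p_4 = 39·443601 + 22156 = 17322595, q_4 = 39·14756 + 737 = 576221 → 17322595/576221
APPEND 30: p_5 = 30·17322595 + 443601 = 520121451, q_5 = 30·576221 + 14756 = 17301386 → 520121451/17301386
APPEND 32: p_6 = 32·520121451 + 17322595 = 16661209027, q_6 = 32·17301386 + 576221 = 554220573 → 16661209027/554220573
APPEND 19: p_7 = 19·16661209027 + 520121451 = 317083092964, q_7 = 19·554220573 + 17301386 = 10547492273 → 317083092964/10547492273
APPEND 41: p_8 = 41·317083092964 + 16661209027 = 13017068020551, q_8 = 41·10547492273 + 554220573 = 433001403766 → 13017068020551/433001403766
APPEND 13: p_9 = 13·13017068020551 + 317083092964 = 169538967360127, q_9 = 13·433001403766 + 10547492273 = 5639565741231 → 169538967360127/5639565741231
APPEND 12: p_10 = 12·169538967360127 + 13017068020551 = 2047484676342075, q_10 = 12·5639565741231 + 433001403766 = 68107790298538 → 2047484676342075/68107790298538
APPEND 25: p_11 = 25·2047484676342075 + 169538967360127 = 51356655875912002, q_11 = 25·68107790298538 + 5639565741231 = 1708334323204681 → 51356655875912002/1708334323204681
APPEND 15: p_12 = 15·51356655875912002 + 2047484676342075 = 772397322815022105, q_12 = 15·1708334323204681 + 68107790298538 = 25693122638368753 → 772397322815022105/25693122638368753
APPEND 42: p_13 = 42·772397322815022105 + 51356655875912002 = 32492044214106840412, q_13 = 42·25693122638368753 + 1708334323204681 = 1080819485134692307 → 32492044214106840412/1080819485134692307
APPEND 42: p_14 = 42·32492044214106840412 + 772397322815022105 = 1365438254315302319409, q_14 = 42·1080819485134692307 + 25693122638368753 = 45420111498295445647 → 1365438254315302319409/45420111498295445647
APPEND 3: p_15 = 3·1365438254315302319409 + 32492044214106840412 = 4128806807160013798639, q_15 = 3·45420111498295445647 + 1080819485134692307 = 137341153980021029248 → 4128806807160013798639/137341153980021029248

30/1
481/16
443601/14756
520121451/17301386
317083092964/10547492273
772397322815022105/25693122638368753
32492044214106840412/1080819485134692307
4128806807160013798639/137341153980021029248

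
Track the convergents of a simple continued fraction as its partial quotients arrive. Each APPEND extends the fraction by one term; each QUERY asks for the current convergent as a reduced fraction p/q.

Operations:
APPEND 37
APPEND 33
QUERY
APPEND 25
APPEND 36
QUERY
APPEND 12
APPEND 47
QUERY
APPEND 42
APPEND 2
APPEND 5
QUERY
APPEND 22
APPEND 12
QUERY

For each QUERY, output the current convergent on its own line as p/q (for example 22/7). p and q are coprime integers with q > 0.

1222/33
1102354/29769
624267599/16858307
291678815918/7876767963
77931957381290/2104547576631

APPEND 37: p_0 = 37·1 + 0 = 37, q_0 = 37·0 + 1 = 1 → 37/1
APPEND 33: p_1 = 33·37 + 1 = 1222, q_1 = 33·1 + 0 = 33 → 1222/33
APPEND 25: p_2 = 25·1222 + 37 = 30587, q_2 = 25·33 + 1 = 826 → 30587/826
APPEND 36: p_3 = 36·30587 + 1222 = 1102354, q_3 = 36·826 + 33 = 29769 → 1102354/29769
APPEND 12: p_4 = 12·1102354 + 30587 = 13258835, q_4 = 12·29769 + 826 = 358054 → 13258835/358054
APPEND 47: p_5 = 47·13258835 + 1102354 = 624267599, q_5 = 47·358054 + 29769 = 16858307 → 624267599/16858307
APPEND 42: p_6 = 42·624267599 + 13258835 = 26232497993, q_6 = 42·16858307 + 358054 = 708406948 → 26232497993/708406948
APPEND 2: p_7 = 2·26232497993 + 624267599 = 53089263585, q_7 = 2·708406948 + 16858307 = 1433672203 → 53089263585/1433672203
APPEND 5: p_8 = 5·53089263585 + 26232497993 = 291678815918, q_8 = 5·1433672203 + 708406948 = 7876767963 → 291678815918/7876767963
APPEND 22: p_9 = 22·291678815918 + 53089263585 = 6470023213781, q_9 = 22·7876767963 + 1433672203 = 174722567389 → 6470023213781/174722567389
APPEND 12: p_10 = 12·6470023213781 + 291678815918 = 77931957381290, q_10 = 12·174722567389 + 7876767963 = 2104547576631 → 77931957381290/2104547576631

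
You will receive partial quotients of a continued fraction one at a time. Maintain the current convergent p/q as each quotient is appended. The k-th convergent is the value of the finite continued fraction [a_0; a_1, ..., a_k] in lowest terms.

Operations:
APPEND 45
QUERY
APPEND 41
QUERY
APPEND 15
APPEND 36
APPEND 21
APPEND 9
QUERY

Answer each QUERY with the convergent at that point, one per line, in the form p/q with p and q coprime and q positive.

45/1
1846/41
190307755/4226774

APPEND 45: p_0 = 45·1 + 0 = 45, q_0 = 45·0 + 1 = 1 → 45/1
APPEND 41: p_1 = 41·45 + 1 = 1846, q_1 = 41·1 + 0 = 41 → 1846/41
APPEND 15: p_2 = 15·1846 + 45 = 27735, q_2 = 15·41 + 1 = 616 → 27735/616
APPEND 36: p_3 = 36·27735 + 1846 = 1000306, q_3 = 36·616 + 41 = 22217 → 1000306/22217
APPEND 21: p_4 = 21·1000306 + 27735 = 21034161, q_4 = 21·22217 + 616 = 467173 → 21034161/467173
APPEND 9: p_5 = 9·21034161 + 1000306 = 190307755, q_5 = 9·467173 + 22217 = 4226774 → 190307755/4226774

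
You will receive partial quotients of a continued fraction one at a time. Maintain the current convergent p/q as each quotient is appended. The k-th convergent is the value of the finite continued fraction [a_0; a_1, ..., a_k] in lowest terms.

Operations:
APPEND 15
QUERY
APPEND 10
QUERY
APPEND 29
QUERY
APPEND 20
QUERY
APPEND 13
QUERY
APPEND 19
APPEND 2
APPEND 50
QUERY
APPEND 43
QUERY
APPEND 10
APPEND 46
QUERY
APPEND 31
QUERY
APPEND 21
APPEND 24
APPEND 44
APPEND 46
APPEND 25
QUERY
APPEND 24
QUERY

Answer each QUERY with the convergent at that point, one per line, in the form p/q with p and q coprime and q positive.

APPEND 15: p_0 = 15·1 + 0 = 15, q_0 = 15·0 + 1 = 1 → 15/1
APPEND 10: p_1 = 10·15 + 1 = 151, q_1 = 10·1 + 0 = 10 → 151/10
APPEND 29: p_2 = 29·151 + 15 = 4394, q_2 = 29·10 + 1 = 291 → 4394/291
APPEND 20: p_3 = 20·4394 + 151 = 88031, q_3 = 20·291 + 10 = 5830 → 88031/5830
APPEND 13: p_4 = 13·88031 + 4394 = 1148797, q_4 = 13·5830 + 291 = 76081 → 1148797/76081
APPEND 19: p_5 = 19·1148797 + 88031 = 21915174, q_5 = 19·76081 + 5830 = 1451369 → 21915174/1451369
APPEND 2: p_6 = 2·21915174 + 1148797 = 44979145, q_6 = 2·1451369 + 76081 = 2978819 → 44979145/2978819
APPEND 50: p_7 = 50·44979145 + 21915174 = 2270872424, q_7 = 50·2978819 + 1451369 = 150392319 → 2270872424/150392319
APPEND 43: p_8 = 43·2270872424 + 44979145 = 97692493377, q_8 = 43·150392319 + 2978819 = 6469848536 → 97692493377/6469848536
APPEND 10: p_9 = 10·97692493377 + 2270872424 = 979195806194, q_9 = 10·6469848536 + 150392319 = 64848877679 → 979195806194/64848877679
APPEND 46: p_10 = 46·979195806194 + 97692493377 = 45140699578301, q_10 = 46·64848877679 + 6469848536 = 2989518221770 → 45140699578301/2989518221770
APPEND 31: p_11 = 31·45140699578301 + 979195806194 = 1400340882733525, q_11 = 31·2989518221770 + 64848877679 = 92739913752549 → 1400340882733525/92739913752549
APPEND 21: p_12 = 21·1400340882733525 + 45140699578301 = 29452299236982326, q_12 = 21·92739913752549 + 2989518221770 = 1950527707025299 → 29452299236982326/1950527707025299
APPEND 24: p_13 = 24·29452299236982326 + 1400340882733525 = 708255522570309349, q_13 = 24·1950527707025299 + 92739913752549 = 46905404882359725 → 708255522570309349/46905404882359725
APPEND 44: p_14 = 44·708255522570309349 + 29452299236982326 = 31192695292330593682, q_14 = 44·46905404882359725 + 1950527707025299 = 2065788342530853199 → 31192695292330593682/2065788342530853199
APPEND 46: p_15 = 46·31192695292330593682 + 708255522570309349 = 1435572238969777618721, q_15 = 46·2065788342530853199 + 46905404882359725 = 95073169161301606879 → 1435572238969777618721/95073169161301606879
APPEND 25: p_16 = 25·1435572238969777618721 + 31192695292330593682 = 35920498669536771061707, q_16 = 25·95073169161301606879 + 2065788342530853199 = 2378895017375071025174 → 35920498669536771061707/2378895017375071025174
APPEND 24: p_17 = 24·35920498669536771061707 + 1435572238969777618721 = 863527540307852283099689, q_17 = 24·2378895017375071025174 + 95073169161301606879 = 57188553586163006211055 → 863527540307852283099689/57188553586163006211055

15/1
151/10
4394/291
88031/5830
1148797/76081
2270872424/150392319
97692493377/6469848536
45140699578301/2989518221770
1400340882733525/92739913752549
35920498669536771061707/2378895017375071025174
863527540307852283099689/57188553586163006211055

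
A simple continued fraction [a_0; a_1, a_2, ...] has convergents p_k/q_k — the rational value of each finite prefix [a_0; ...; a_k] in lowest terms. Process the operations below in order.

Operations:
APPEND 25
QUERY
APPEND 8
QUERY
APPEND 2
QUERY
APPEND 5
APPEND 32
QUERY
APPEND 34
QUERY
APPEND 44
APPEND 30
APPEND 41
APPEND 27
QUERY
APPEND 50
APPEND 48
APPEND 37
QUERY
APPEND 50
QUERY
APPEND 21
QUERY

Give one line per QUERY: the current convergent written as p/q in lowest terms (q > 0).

25/1
201/8
427/17
75179/2993
2558422/101855
3750220797025/149302476011
333592473491280618/13280866638677023
16688634615744561157/664402072366017145
350794919404127064915/13965724386325037068

APPEND 25: p_0 = 25·1 + 0 = 25, q_0 = 25·0 + 1 = 1 → 25/1
APPEND 8: p_1 = 8·25 + 1 = 201, q_1 = 8·1 + 0 = 8 → 201/8
APPEND 2: p_2 = 2·201 + 25 = 427, q_2 = 2·8 + 1 = 17 → 427/17
APPEND 5: p_3 = 5·427 + 201 = 2336, q_3 = 5·17 + 8 = 93 → 2336/93
APPEND 32: p_4 = 32·2336 + 427 = 75179, q_4 = 32·93 + 17 = 2993 → 75179/2993
APPEND 34: p_5 = 34·75179 + 2336 = 2558422, q_5 = 34·2993 + 93 = 101855 → 2558422/101855
APPEND 44: p_6 = 44·2558422 + 75179 = 112645747, q_6 = 44·101855 + 2993 = 4484613 → 112645747/4484613
APPEND 30: p_7 = 30·112645747 + 2558422 = 3381930832, q_7 = 30·4484613 + 101855 = 134640245 → 3381930832/134640245
APPEND 41: p_8 = 41·3381930832 + 112645747 = 138771809859, q_8 = 41·134640245 + 4484613 = 5524734658 → 138771809859/5524734658
APPEND 27: p_9 = 27·138771809859 + 3381930832 = 3750220797025, q_9 = 27·5524734658 + 134640245 = 149302476011 → 3750220797025/149302476011
APPEND 50: p_10 = 50·3750220797025 + 138771809859 = 187649811661109, q_10 = 50·149302476011 + 5524734658 = 7470648535208 → 187649811661109/7470648535208
APPEND 48: p_11 = 48·187649811661109 + 3750220797025 = 9010941180530257, q_11 = 48·7470648535208 + 149302476011 = 358740432165995 → 9010941180530257/358740432165995
APPEND 37: p_12 = 37·9010941180530257 + 187649811661109 = 333592473491280618, q_12 = 37·358740432165995 + 7470648535208 = 13280866638677023 → 333592473491280618/13280866638677023
APPEND 50: p_13 = 50·333592473491280618 + 9010941180530257 = 16688634615744561157, q_13 = 50·13280866638677023 + 358740432165995 = 664402072366017145 → 16688634615744561157/664402072366017145
APPEND 21: p_14 = 21·16688634615744561157 + 333592473491280618 = 350794919404127064915, q_14 = 21·664402072366017145 + 13280866638677023 = 13965724386325037068 → 350794919404127064915/13965724386325037068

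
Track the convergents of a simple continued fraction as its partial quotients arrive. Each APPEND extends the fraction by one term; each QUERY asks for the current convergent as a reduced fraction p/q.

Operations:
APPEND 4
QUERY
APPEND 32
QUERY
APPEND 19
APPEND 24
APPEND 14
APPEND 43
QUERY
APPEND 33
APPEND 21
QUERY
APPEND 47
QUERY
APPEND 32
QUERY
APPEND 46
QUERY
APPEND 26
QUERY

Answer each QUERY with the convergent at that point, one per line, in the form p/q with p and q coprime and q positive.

APPEND 4: p_0 = 4·1 + 0 = 4, q_0 = 4·0 + 1 = 1 → 4/1
APPEND 32: p_1 = 32·4 + 1 = 129, q_1 = 32·1 + 0 = 32 → 129/32
APPEND 19: p_2 = 19·129 + 4 = 2455, q_2 = 19·32 + 1 = 609 → 2455/609
APPEND 24: p_3 = 24·2455 + 129 = 59049, q_3 = 24·609 + 32 = 14648 → 59049/14648
APPEND 14: p_4 = 14·59049 + 2455 = 829141, q_4 = 14·14648 + 609 = 205681 → 829141/205681
APPEND 43: p_5 = 43·829141 + 59049 = 35712112, q_5 = 43·205681 + 14648 = 8858931 → 35712112/8858931
APPEND 33: p_6 = 33·35712112 + 829141 = 1179328837, q_6 = 33·8858931 + 205681 = 292550404 → 1179328837/292550404
APPEND 21: p_7 = 21·1179328837 + 35712112 = 24801617689, q_7 = 21·292550404 + 8858931 = 6152417415 → 24801617689/6152417415
APPEND 47: p_8 = 47·24801617689 + 1179328837 = 1166855360220, q_8 = 47·6152417415 + 292550404 = 289456168909 → 1166855360220/289456168909
APPEND 32: p_9 = 32·1166855360220 + 24801617689 = 37364173144729, q_9 = 32·289456168909 + 6152417415 = 9268749822503 → 37364173144729/9268749822503
APPEND 46: p_10 = 46·37364173144729 + 1166855360220 = 1719918820017754, q_10 = 46·9268749822503 + 289456168909 = 426651948004047 → 1719918820017754/426651948004047
APPEND 26: p_11 = 26·1719918820017754 + 37364173144729 = 44755253493606333, q_11 = 26·426651948004047 + 9268749822503 = 11102219397927725 → 44755253493606333/11102219397927725

4/1
129/32
35712112/8858931
24801617689/6152417415
1166855360220/289456168909
37364173144729/9268749822503
1719918820017754/426651948004047
44755253493606333/11102219397927725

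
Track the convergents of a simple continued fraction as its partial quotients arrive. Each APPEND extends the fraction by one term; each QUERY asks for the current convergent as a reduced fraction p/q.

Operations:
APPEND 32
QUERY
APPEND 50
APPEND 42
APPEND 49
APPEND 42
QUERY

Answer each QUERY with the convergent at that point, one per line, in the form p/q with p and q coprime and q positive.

32/1
138584408/4328059

APPEND 32: p_0 = 32·1 + 0 = 32, q_0 = 32·0 + 1 = 1 → 32/1
APPEND 50: p_1 = 50·32 + 1 = 1601, q_1 = 50·1 + 0 = 50 → 1601/50
APPEND 42: p_2 = 42·1601 + 32 = 67274, q_2 = 42·50 + 1 = 2101 → 67274/2101
APPEND 49: p_3 = 49·67274 + 1601 = 3298027, q_3 = 49·2101 + 50 = 102999 → 3298027/102999
APPEND 42: p_4 = 42·3298027 + 67274 = 138584408, q_4 = 42·102999 + 2101 = 4328059 → 138584408/4328059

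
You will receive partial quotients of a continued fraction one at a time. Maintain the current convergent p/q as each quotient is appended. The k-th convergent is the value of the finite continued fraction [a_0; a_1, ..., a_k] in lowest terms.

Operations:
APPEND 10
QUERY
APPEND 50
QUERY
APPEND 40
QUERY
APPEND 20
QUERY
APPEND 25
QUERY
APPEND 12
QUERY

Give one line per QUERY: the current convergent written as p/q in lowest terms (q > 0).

10/1
501/50
20050/2001
401501/40070
10057575/1003751
121092401/12085082

APPEND 10: p_0 = 10·1 + 0 = 10, q_0 = 10·0 + 1 = 1 → 10/1
APPEND 50: p_1 = 50·10 + 1 = 501, q_1 = 50·1 + 0 = 50 → 501/50
APPEND 40: p_2 = 40·501 + 10 = 20050, q_2 = 40·50 + 1 = 2001 → 20050/2001
APPEND 20: p_3 = 20·20050 + 501 = 401501, q_3 = 20·2001 + 50 = 40070 → 401501/40070
APPEND 25: p_4 = 25·401501 + 20050 = 10057575, q_4 = 25·40070 + 2001 = 1003751 → 10057575/1003751
APPEND 12: p_5 = 12·10057575 + 401501 = 121092401, q_5 = 12·1003751 + 40070 = 12085082 → 121092401/12085082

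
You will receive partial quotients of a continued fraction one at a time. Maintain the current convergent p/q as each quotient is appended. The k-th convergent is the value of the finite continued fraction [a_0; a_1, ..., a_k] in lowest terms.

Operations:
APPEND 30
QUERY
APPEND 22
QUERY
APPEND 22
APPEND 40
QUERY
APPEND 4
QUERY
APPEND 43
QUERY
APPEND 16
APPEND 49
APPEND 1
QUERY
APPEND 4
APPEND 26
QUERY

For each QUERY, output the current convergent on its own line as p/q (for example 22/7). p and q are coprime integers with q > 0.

APPEND 30: p_0 = 30·1 + 0 = 30, q_0 = 30·0 + 1 = 1 → 30/1
APPEND 22: p_1 = 22·30 + 1 = 661, q_1 = 22·1 + 0 = 22 → 661/22
APPEND 22: p_2 = 22·661 + 30 = 14572, q_2 = 22·22 + 1 = 485 → 14572/485
APPEND 40: p_3 = 40·14572 + 661 = 583541, q_3 = 40·485 + 22 = 19422 → 583541/19422
APPEND 4: p_4 = 4·583541 + 14572 = 2348736, q_4 = 4·19422 + 485 = 78173 → 2348736/78173
APPEND 43: p_5 = 43·2348736 + 583541 = 101579189, q_5 = 43·78173 + 19422 = 3380861 → 101579189/3380861
APPEND 16: p_6 = 16·101579189 + 2348736 = 1627615760, q_6 = 16·3380861 + 78173 = 54171949 → 1627615760/54171949
APPEND 49: p_7 = 49·1627615760 + 101579189 = 79854751429, q_7 = 49·54171949 + 3380861 = 2657806362 → 79854751429/2657806362
APPEND 1: p_8 = 1·79854751429 + 1627615760 = 81482367189, q_8 = 1·2657806362 + 54171949 = 2711978311 → 81482367189/2711978311
APPEND 4: p_9 = 4·81482367189 + 79854751429 = 405784220185, q_9 = 4·2711978311 + 2657806362 = 13505719606 → 405784220185/13505719606
APPEND 26: p_10 = 26·405784220185 + 81482367189 = 10631872091999, q_10 = 26·13505719606 + 2711978311 = 353860688067 → 10631872091999/353860688067

30/1
661/22
583541/19422
2348736/78173
101579189/3380861
81482367189/2711978311
10631872091999/353860688067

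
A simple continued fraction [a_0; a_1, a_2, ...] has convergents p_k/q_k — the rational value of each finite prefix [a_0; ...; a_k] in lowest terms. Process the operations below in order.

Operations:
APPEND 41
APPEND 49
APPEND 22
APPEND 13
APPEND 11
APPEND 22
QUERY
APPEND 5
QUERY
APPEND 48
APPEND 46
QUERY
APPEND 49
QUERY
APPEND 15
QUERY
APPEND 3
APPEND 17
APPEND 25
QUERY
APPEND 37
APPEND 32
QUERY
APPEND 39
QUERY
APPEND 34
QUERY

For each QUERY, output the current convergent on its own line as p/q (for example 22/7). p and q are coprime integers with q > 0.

APPEND 41: p_0 = 41·1 + 0 = 41, q_0 = 41·0 + 1 = 1 → 41/1
APPEND 49: p_1 = 49·41 + 1 = 2010, q_1 = 49·1 + 0 = 49 → 2010/49
APPEND 22: p_2 = 22·2010 + 41 = 44261, q_2 = 22·49 + 1 = 1079 → 44261/1079
APPEND 13: p_3 = 13·44261 + 2010 = 577403, q_3 = 13·1079 + 49 = 14076 → 577403/14076
APPEND 11: p_4 = 11·577403 + 44261 = 6395694, q_4 = 11·14076 + 1079 = 155915 → 6395694/155915
APPEND 22: p_5 = 22·6395694 + 577403 = 141282671, q_5 = 22·155915 + 14076 = 3444206 → 141282671/3444206
APPEND 5: p_6 = 5·141282671 + 6395694 = 712809049, q_6 = 5·3444206 + 155915 = 17376945 → 712809049/17376945
APPEND 48: p_7 = 48·712809049 + 141282671 = 34356117023, q_7 = 48·17376945 + 3444206 = 837537566 → 34356117023/837537566
APPEND 46: p_8 = 46·34356117023 + 712809049 = 1581094192107, q_8 = 46·837537566 + 17376945 = 38544104981 → 1581094192107/38544104981
APPEND 49: p_9 = 49·1581094192107 + 34356117023 = 77507971530266, q_9 = 49·38544104981 + 837537566 = 1889498681635 → 77507971530266/1889498681635
APPEND 15: p_10 = 15·77507971530266 + 1581094192107 = 1164200667146097, q_10 = 15·1889498681635 + 38544104981 = 28381024329506 → 1164200667146097/28381024329506
APPEND 3: p_11 = 3·1164200667146097 + 77507971530266 = 3570109972968557, q_11 = 3·28381024329506 + 1889498681635 = 87032571670153 → 3570109972968557/87032571670153
APPEND 17: p_12 = 17·3570109972968557 + 1164200667146097 = 61856070207611566, q_12 = 17·87032571670153 + 28381024329506 = 1507934742722107 → 61856070207611566/1507934742722107
APPEND 25: p_13 = 25·61856070207611566 + 3570109972968557 = 1549971865163257707, q_13 = 25·1507934742722107 + 87032571670153 = 37785401139722828 → 1549971865163257707/37785401139722828
APPEND 37: p_14 = 37·1549971865163257707 + 61856070207611566 = 57410815081248146725, q_14 = 37·37785401139722828 + 1507934742722107 = 1399567776912466743 → 57410815081248146725/1399567776912466743
APPEND 32: p_15 = 32·57410815081248146725 + 1549971865163257707 = 1838696054465103952907, q_15 = 32·1399567776912466743 + 37785401139722828 = 44823954262338658604 → 1838696054465103952907/44823954262338658604
APPEND 39: p_16 = 39·1838696054465103952907 + 57410815081248146725 = 71766556939220302310098, q_16 = 39·44823954262338658604 + 1399567776912466743 = 1749533784008120152299 → 71766556939220302310098/1749533784008120152299
APPEND 34: p_17 = 34·71766556939220302310098 + 1838696054465103952907 = 2441901631987955382496239, q_17 = 34·1749533784008120152299 + 44823954262338658604 = 59528972610538423836770 → 2441901631987955382496239/59528972610538423836770

141282671/3444206
712809049/17376945
1581094192107/38544104981
77507971530266/1889498681635
1164200667146097/28381024329506
1549971865163257707/37785401139722828
1838696054465103952907/44823954262338658604
71766556939220302310098/1749533784008120152299
2441901631987955382496239/59528972610538423836770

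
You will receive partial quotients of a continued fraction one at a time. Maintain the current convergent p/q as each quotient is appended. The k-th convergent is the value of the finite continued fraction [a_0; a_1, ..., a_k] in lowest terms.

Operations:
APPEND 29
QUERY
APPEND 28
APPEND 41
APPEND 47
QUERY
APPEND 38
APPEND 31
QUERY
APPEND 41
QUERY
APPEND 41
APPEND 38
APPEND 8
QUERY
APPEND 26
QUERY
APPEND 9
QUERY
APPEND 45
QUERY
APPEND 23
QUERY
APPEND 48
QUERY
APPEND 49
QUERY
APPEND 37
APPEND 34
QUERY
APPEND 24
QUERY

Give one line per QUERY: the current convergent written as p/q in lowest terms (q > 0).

29/1
1568827/54031
1850681255/63738168
75937580243/2615319215
950771399363434/32744929478535
24838513396935811/855447871148479
224497391971785733/7731775769814846
10127221152127293796/348785357512816549
233150583890899543041/8029794998564595473
11201355247915305359764/385778945288613399253
549099557731740862171477/18911198114140621158870
691697189262690865856121519/23822314909842854894591932
16621060427295903107752620869/572435657945397009066483811

APPEND 29: p_0 = 29·1 + 0 = 29, q_0 = 29·0 + 1 = 1 → 29/1
APPEND 28: p_1 = 28·29 + 1 = 813, q_1 = 28·1 + 0 = 28 → 813/28
APPEND 41: p_2 = 41·813 + 29 = 33362, q_2 = 41·28 + 1 = 1149 → 33362/1149
APPEND 47: p_3 = 47·33362 + 813 = 1568827, q_3 = 47·1149 + 28 = 54031 → 1568827/54031
APPEND 38: p_4 = 38·1568827 + 33362 = 59648788, q_4 = 38·54031 + 1149 = 2054327 → 59648788/2054327
APPEND 31: p_5 = 31·59648788 + 1568827 = 1850681255, q_5 = 31·2054327 + 54031 = 63738168 → 1850681255/63738168
APPEND 41: p_6 = 41·1850681255 + 59648788 = 75937580243, q_6 = 41·63738168 + 2054327 = 2615319215 → 75937580243/2615319215
APPEND 41: p_7 = 41·75937580243 + 1850681255 = 3115291471218, q_7 = 41·2615319215 + 63738168 = 107291825983 → 3115291471218/107291825983
APPEND 38: p_8 = 38·3115291471218 + 75937580243 = 118457013486527, q_8 = 38·107291825983 + 2615319215 = 4079704706569 → 118457013486527/4079704706569
APPEND 8: p_9 = 8·118457013486527 + 3115291471218 = 950771399363434, q_9 = 8·4079704706569 + 107291825983 = 32744929478535 → 950771399363434/32744929478535
APPEND 26: p_10 = 26·950771399363434 + 118457013486527 = 24838513396935811, q_10 = 26·32744929478535 + 4079704706569 = 855447871148479 → 24838513396935811/855447871148479
APPEND 9: p_11 = 9·24838513396935811 + 950771399363434 = 224497391971785733, q_11 = 9·855447871148479 + 32744929478535 = 7731775769814846 → 224497391971785733/7731775769814846
APPEND 45: p_12 = 45·224497391971785733 + 24838513396935811 = 10127221152127293796, q_12 = 45·7731775769814846 + 855447871148479 = 348785357512816549 → 10127221152127293796/348785357512816549
APPEND 23: p_13 = 23·10127221152127293796 + 224497391971785733 = 233150583890899543041, q_13 = 23·348785357512816549 + 7731775769814846 = 8029794998564595473 → 233150583890899543041/8029794998564595473
APPEND 48: p_14 = 48·233150583890899543041 + 10127221152127293796 = 11201355247915305359764, q_14 = 48·8029794998564595473 + 348785357512816549 = 385778945288613399253 → 11201355247915305359764/385778945288613399253
APPEND 49: p_15 = 49·11201355247915305359764 + 233150583890899543041 = 549099557731740862171477, q_15 = 49·385778945288613399253 + 8029794998564595473 = 18911198114140621158870 → 549099557731740862171477/18911198114140621158870
APPEND 37: p_16 = 37·549099557731740862171477 + 11201355247915305359764 = 20327884991322327205704413, q_16 = 37·18911198114140621158870 + 385778945288613399253 = 700100109168491596277443 → 20327884991322327205704413/700100109168491596277443
APPEND 34: p_17 = 34·20327884991322327205704413 + 549099557731740862171477 = 691697189262690865856121519, q_17 = 34·700100109168491596277443 + 18911198114140621158870 = 23822314909842854894591932 → 691697189262690865856121519/23822314909842854894591932
APPEND 24: p_18 = 24·691697189262690865856121519 + 20327884991322327205704413 = 16621060427295903107752620869, q_18 = 24·23822314909842854894591932 + 700100109168491596277443 = 572435657945397009066483811 → 16621060427295903107752620869/572435657945397009066483811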